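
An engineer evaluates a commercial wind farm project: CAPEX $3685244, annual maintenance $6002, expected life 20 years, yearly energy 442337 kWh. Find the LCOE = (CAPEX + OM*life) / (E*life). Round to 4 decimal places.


Total cost = CAPEX + OM * lifetime = 3685244 + 6002 * 20 = 3685244 + 120040 = 3805284
Total generation = annual * lifetime = 442337 * 20 = 8846740 kWh
LCOE = 3805284 / 8846740
LCOE = 0.4301 $/kWh

0.4301


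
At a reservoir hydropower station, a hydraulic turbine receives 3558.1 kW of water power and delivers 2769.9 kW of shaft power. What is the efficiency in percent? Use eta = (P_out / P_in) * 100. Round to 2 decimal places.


Turbine efficiency = (output power / input power) * 100
eta = (2769.9 / 3558.1) * 100
eta = 77.85%

77.85


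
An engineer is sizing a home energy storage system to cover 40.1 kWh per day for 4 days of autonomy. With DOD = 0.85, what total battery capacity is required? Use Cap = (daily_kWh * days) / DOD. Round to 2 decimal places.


Total energy needed = daily * days = 40.1 * 4 = 160.4 kWh
Account for depth of discharge:
  Cap = total_energy / DOD = 160.4 / 0.85
  Cap = 188.71 kWh

188.71


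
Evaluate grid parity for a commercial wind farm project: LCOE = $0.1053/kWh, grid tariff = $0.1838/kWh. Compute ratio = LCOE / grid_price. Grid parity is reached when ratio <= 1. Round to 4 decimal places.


Compare LCOE to grid price:
  LCOE = $0.1053/kWh, Grid price = $0.1838/kWh
  Ratio = LCOE / grid_price = 0.1053 / 0.1838 = 0.5729
  Grid parity achieved (ratio <= 1)? yes

0.5729


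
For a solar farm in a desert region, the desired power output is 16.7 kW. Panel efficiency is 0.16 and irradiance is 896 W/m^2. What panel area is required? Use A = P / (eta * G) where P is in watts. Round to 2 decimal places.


Convert target power to watts: P = 16.7 * 1000 = 16700.0 W
Compute denominator: eta * G = 0.16 * 896 = 143.36
Required area A = P / (eta * G) = 16700.0 / 143.36
A = 116.49 m^2

116.49


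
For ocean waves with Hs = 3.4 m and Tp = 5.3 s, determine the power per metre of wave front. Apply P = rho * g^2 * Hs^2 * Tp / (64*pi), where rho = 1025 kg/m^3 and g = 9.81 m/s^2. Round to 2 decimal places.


Apply wave power formula:
  g^2 = 9.81^2 = 96.2361
  Hs^2 = 3.4^2 = 11.56
  Numerator = rho * g^2 * Hs^2 * Tp = 1025 * 96.2361 * 11.56 * 5.3 = 6043598.21
  Denominator = 64 * pi = 201.0619
  P = 6043598.21 / 201.0619 = 30058.39 W/m

30058.39


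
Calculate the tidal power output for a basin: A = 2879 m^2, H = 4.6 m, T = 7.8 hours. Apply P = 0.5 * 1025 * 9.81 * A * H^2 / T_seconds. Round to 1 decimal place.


Convert period to seconds: T = 7.8 * 3600 = 28080.0 s
H^2 = 4.6^2 = 21.16
P = 0.5 * rho * g * A * H^2 / T
P = 0.5 * 1025 * 9.81 * 2879 * 21.16 / 28080.0
P = 10907.4 W

10907.4


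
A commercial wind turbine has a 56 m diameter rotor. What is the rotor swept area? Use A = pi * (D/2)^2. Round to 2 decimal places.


Compute the rotor radius:
  r = D / 2 = 56 / 2 = 28.0 m
Calculate swept area:
  A = pi * r^2 = pi * 28.0^2
  A = 2463.01 m^2

2463.01


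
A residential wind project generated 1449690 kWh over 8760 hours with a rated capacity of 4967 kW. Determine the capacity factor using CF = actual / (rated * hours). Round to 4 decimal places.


Capacity factor = actual output / maximum possible output
Maximum possible = rated * hours = 4967 * 8760 = 43510920 kWh
CF = 1449690 / 43510920
CF = 0.0333

0.0333


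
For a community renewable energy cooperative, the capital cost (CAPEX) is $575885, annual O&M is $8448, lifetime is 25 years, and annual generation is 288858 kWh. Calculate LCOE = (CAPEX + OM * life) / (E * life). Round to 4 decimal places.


Total cost = CAPEX + OM * lifetime = 575885 + 8448 * 25 = 575885 + 211200 = 787085
Total generation = annual * lifetime = 288858 * 25 = 7221450 kWh
LCOE = 787085 / 7221450
LCOE = 0.1090 $/kWh

0.1090


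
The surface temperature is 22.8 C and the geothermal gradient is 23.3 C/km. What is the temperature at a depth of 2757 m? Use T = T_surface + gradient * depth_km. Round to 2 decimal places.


Convert depth to km: 2757 / 1000 = 2.757 km
Temperature increase = gradient * depth_km = 23.3 * 2.757 = 64.24 C
Temperature at depth = T_surface + delta_T = 22.8 + 64.24
T = 87.04 C

87.04


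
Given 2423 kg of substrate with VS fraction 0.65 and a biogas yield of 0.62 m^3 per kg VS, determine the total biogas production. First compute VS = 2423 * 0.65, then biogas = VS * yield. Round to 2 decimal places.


Compute volatile solids:
  VS = mass * VS_fraction = 2423 * 0.65 = 1574.95 kg
Calculate biogas volume:
  Biogas = VS * specific_yield = 1574.95 * 0.62
  Biogas = 976.47 m^3

976.47


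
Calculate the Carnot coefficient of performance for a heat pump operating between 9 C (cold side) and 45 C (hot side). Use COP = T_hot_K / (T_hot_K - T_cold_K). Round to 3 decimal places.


Convert to Kelvin:
  T_hot = 45 + 273.15 = 318.15 K
  T_cold = 9 + 273.15 = 282.15 K
Apply Carnot COP formula:
  COP = T_hot_K / (T_hot_K - T_cold_K) = 318.15 / 36.0
  COP = 8.838

8.838


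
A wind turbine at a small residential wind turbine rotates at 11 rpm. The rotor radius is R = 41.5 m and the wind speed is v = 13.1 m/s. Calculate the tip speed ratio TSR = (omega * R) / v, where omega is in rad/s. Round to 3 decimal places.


Convert rotational speed to rad/s:
  omega = 11 * 2 * pi / 60 = 1.1519 rad/s
Compute tip speed:
  v_tip = omega * R = 1.1519 * 41.5 = 47.805 m/s
Tip speed ratio:
  TSR = v_tip / v_wind = 47.805 / 13.1 = 3.649

3.649


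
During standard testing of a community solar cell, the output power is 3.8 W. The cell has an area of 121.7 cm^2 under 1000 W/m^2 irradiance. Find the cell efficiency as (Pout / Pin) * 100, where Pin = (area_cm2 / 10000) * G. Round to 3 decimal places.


First compute the input power:
  Pin = area_cm2 / 10000 * G = 121.7 / 10000 * 1000 = 12.17 W
Then compute efficiency:
  Efficiency = (Pout / Pin) * 100 = (3.8 / 12.17) * 100
  Efficiency = 31.224%

31.224


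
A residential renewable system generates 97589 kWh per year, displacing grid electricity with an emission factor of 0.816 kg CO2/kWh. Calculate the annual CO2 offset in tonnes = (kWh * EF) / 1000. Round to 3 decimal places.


CO2 offset in kg = generation * emission_factor
CO2 offset = 97589 * 0.816 = 79632.62 kg
Convert to tonnes:
  CO2 offset = 79632.62 / 1000 = 79.633 tonnes

79.633


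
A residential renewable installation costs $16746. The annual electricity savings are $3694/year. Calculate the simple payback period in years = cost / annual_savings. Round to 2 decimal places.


Simple payback period = initial cost / annual savings
Payback = 16746 / 3694
Payback = 4.53 years

4.53


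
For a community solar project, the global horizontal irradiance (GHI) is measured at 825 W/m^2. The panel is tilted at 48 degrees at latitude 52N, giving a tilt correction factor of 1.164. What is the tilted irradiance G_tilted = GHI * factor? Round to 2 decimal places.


Identify the given values:
  GHI = 825 W/m^2, tilt correction factor = 1.164
Apply the formula G_tilted = GHI * factor:
  G_tilted = 825 * 1.164
  G_tilted = 960.30 W/m^2

960.30


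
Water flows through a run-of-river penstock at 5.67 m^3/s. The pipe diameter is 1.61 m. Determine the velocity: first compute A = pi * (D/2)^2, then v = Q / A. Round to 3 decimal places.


Compute pipe cross-sectional area:
  A = pi * (D/2)^2 = pi * (1.61/2)^2 = 2.0358 m^2
Calculate velocity:
  v = Q / A = 5.67 / 2.0358
  v = 2.785 m/s

2.785


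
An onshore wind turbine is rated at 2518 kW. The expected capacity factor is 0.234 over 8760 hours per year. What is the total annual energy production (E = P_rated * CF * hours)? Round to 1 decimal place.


Annual energy = rated_kW * capacity_factor * hours_per_year
Given: P_rated = 2518 kW, CF = 0.234, hours = 8760
E = 2518 * 0.234 * 8760
E = 5161497.1 kWh

5161497.1


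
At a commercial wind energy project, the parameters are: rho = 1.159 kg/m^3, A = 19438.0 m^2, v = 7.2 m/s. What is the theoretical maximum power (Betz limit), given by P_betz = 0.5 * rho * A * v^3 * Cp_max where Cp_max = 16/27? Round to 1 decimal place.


The Betz coefficient Cp_max = 16/27 = 0.5926
v^3 = 7.2^3 = 373.248
P_betz = 0.5 * rho * A * v^3 * Cp_max
P_betz = 0.5 * 1.159 * 19438.0 * 373.248 * 0.5926
P_betz = 2491487.6 W

2491487.6


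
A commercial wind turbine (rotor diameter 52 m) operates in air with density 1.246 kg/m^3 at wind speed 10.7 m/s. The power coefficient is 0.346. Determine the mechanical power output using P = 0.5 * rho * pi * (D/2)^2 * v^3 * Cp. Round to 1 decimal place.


Step 1 -- Compute swept area:
  A = pi * (D/2)^2 = pi * (52/2)^2 = 2123.72 m^2
Step 2 -- Apply wind power equation:
  P = 0.5 * rho * A * v^3 * Cp
  v^3 = 10.7^3 = 1225.043
  P = 0.5 * 1.246 * 2123.72 * 1225.043 * 0.346
  P = 560805.2 W

560805.2


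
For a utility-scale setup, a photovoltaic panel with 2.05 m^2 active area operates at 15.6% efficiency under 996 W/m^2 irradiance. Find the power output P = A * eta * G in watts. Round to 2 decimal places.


Use the solar power formula P = A * eta * G.
Given: A = 2.05 m^2, eta = 0.156, G = 996 W/m^2
P = 2.05 * 0.156 * 996
P = 318.52 W

318.52


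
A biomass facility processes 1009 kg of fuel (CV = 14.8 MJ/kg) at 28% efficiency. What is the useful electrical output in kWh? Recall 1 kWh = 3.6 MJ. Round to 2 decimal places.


Total energy = mass * CV = 1009 * 14.8 = 14933.2 MJ
Useful energy = total * eta = 14933.2 * 0.28 = 4181.3 MJ
Convert to kWh: 4181.3 / 3.6
Useful energy = 1161.47 kWh

1161.47


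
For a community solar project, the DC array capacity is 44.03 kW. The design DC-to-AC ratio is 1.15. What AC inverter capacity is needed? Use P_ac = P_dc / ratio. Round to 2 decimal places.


The inverter AC capacity is determined by the DC/AC ratio.
Given: P_dc = 44.03 kW, DC/AC ratio = 1.15
P_ac = P_dc / ratio = 44.03 / 1.15
P_ac = 38.29 kW

38.29


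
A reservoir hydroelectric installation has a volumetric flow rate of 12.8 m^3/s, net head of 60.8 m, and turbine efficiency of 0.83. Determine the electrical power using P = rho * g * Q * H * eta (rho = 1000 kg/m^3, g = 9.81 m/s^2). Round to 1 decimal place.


Apply the hydropower formula P = rho * g * Q * H * eta
rho * g = 1000 * 9.81 = 9810.0
P = 9810.0 * 12.8 * 60.8 * 0.83
P = 6336663.6 W

6336663.6


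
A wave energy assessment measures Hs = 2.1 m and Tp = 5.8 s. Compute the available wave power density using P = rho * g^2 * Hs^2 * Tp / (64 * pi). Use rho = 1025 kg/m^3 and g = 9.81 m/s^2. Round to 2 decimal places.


Apply wave power formula:
  g^2 = 9.81^2 = 96.2361
  Hs^2 = 2.1^2 = 4.41
  Numerator = rho * g^2 * Hs^2 * Tp = 1025 * 96.2361 * 4.41 * 5.8 = 2523065.14
  Denominator = 64 * pi = 201.0619
  P = 2523065.14 / 201.0619 = 12548.70 W/m

12548.70


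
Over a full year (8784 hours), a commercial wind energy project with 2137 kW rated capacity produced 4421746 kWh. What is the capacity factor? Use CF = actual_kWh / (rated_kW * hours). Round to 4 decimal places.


Capacity factor = actual output / maximum possible output
Maximum possible = rated * hours = 2137 * 8784 = 18771408 kWh
CF = 4421746 / 18771408
CF = 0.2356

0.2356


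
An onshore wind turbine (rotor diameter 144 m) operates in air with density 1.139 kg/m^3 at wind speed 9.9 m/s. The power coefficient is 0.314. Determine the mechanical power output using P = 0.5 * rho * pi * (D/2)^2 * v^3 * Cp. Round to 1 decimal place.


Step 1 -- Compute swept area:
  A = pi * (D/2)^2 = pi * (144/2)^2 = 16286.02 m^2
Step 2 -- Apply wind power equation:
  P = 0.5 * rho * A * v^3 * Cp
  v^3 = 9.9^3 = 970.299
  P = 0.5 * 1.139 * 16286.02 * 970.299 * 0.314
  P = 2825815.6 W

2825815.6


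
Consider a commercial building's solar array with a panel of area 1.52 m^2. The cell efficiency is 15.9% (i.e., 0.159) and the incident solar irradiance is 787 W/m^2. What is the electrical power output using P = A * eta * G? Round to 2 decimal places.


Use the solar power formula P = A * eta * G.
Given: A = 1.52 m^2, eta = 0.159, G = 787 W/m^2
P = 1.52 * 0.159 * 787
P = 190.20 W

190.20


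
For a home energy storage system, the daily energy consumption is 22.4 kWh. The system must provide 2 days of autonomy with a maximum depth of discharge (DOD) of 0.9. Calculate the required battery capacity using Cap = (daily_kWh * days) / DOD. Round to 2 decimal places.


Total energy needed = daily * days = 22.4 * 2 = 44.8 kWh
Account for depth of discharge:
  Cap = total_energy / DOD = 44.8 / 0.9
  Cap = 49.78 kWh

49.78


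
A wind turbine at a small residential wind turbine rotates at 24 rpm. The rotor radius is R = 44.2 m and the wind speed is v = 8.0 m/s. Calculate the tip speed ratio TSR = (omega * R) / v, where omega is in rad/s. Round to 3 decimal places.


Convert rotational speed to rad/s:
  omega = 24 * 2 * pi / 60 = 2.5133 rad/s
Compute tip speed:
  v_tip = omega * R = 2.5133 * 44.2 = 111.087 m/s
Tip speed ratio:
  TSR = v_tip / v_wind = 111.087 / 8.0 = 13.886

13.886


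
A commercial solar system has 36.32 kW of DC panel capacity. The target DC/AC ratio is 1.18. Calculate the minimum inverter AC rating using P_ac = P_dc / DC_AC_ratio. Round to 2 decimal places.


The inverter AC capacity is determined by the DC/AC ratio.
Given: P_dc = 36.32 kW, DC/AC ratio = 1.18
P_ac = P_dc / ratio = 36.32 / 1.18
P_ac = 30.78 kW

30.78


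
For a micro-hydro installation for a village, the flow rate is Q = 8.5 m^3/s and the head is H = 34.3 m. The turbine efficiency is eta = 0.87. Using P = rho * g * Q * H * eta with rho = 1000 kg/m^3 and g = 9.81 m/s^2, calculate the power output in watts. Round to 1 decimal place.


Apply the hydropower formula P = rho * g * Q * H * eta
rho * g = 1000 * 9.81 = 9810.0
P = 9810.0 * 8.5 * 34.3 * 0.87
P = 2488291.8 W

2488291.8


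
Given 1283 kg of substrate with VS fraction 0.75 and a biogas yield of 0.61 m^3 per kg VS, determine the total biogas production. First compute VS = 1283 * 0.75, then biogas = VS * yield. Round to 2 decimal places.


Compute volatile solids:
  VS = mass * VS_fraction = 1283 * 0.75 = 962.25 kg
Calculate biogas volume:
  Biogas = VS * specific_yield = 962.25 * 0.61
  Biogas = 586.97 m^3

586.97


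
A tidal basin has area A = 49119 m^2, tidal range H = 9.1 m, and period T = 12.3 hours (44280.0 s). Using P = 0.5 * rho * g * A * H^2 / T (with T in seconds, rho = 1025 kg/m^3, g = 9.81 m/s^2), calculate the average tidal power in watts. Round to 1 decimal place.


Convert period to seconds: T = 12.3 * 3600 = 44280.0 s
H^2 = 9.1^2 = 82.81
P = 0.5 * rho * g * A * H^2 / T
P = 0.5 * 1025 * 9.81 * 49119 * 82.81 / 44280.0
P = 461835.8 W

461835.8


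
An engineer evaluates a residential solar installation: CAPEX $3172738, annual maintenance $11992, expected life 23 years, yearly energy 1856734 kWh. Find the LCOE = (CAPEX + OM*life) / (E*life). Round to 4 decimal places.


Total cost = CAPEX + OM * lifetime = 3172738 + 11992 * 23 = 3172738 + 275816 = 3448554
Total generation = annual * lifetime = 1856734 * 23 = 42704882 kWh
LCOE = 3448554 / 42704882
LCOE = 0.0808 $/kWh

0.0808


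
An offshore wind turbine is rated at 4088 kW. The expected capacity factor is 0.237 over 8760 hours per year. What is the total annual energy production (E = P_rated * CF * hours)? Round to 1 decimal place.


Annual energy = rated_kW * capacity_factor * hours_per_year
Given: P_rated = 4088 kW, CF = 0.237, hours = 8760
E = 4088 * 0.237 * 8760
E = 8487178.6 kWh

8487178.6


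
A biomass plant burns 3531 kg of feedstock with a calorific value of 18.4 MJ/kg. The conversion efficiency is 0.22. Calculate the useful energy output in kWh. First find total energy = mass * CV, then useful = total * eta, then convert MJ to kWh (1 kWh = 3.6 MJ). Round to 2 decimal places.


Total energy = mass * CV = 3531 * 18.4 = 64970.4 MJ
Useful energy = total * eta = 64970.4 * 0.22 = 14293.49 MJ
Convert to kWh: 14293.49 / 3.6
Useful energy = 3970.41 kWh

3970.41


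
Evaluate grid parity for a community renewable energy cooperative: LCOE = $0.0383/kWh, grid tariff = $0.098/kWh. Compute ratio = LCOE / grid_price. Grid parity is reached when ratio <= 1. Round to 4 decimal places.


Compare LCOE to grid price:
  LCOE = $0.0383/kWh, Grid price = $0.098/kWh
  Ratio = LCOE / grid_price = 0.0383 / 0.098 = 0.3908
  Grid parity achieved (ratio <= 1)? yes

0.3908


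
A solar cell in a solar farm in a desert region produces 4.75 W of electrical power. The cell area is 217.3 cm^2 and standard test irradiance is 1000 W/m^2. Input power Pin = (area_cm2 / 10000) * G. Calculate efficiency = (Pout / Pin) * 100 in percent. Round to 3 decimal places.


First compute the input power:
  Pin = area_cm2 / 10000 * G = 217.3 / 10000 * 1000 = 21.73 W
Then compute efficiency:
  Efficiency = (Pout / Pin) * 100 = (4.75 / 21.73) * 100
  Efficiency = 21.859%

21.859


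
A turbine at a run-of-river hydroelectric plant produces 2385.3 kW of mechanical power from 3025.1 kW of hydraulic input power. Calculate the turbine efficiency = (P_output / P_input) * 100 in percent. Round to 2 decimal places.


Turbine efficiency = (output power / input power) * 100
eta = (2385.3 / 3025.1) * 100
eta = 78.85%

78.85


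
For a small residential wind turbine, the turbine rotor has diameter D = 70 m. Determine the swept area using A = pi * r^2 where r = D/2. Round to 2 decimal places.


Compute the rotor radius:
  r = D / 2 = 70 / 2 = 35.0 m
Calculate swept area:
  A = pi * r^2 = pi * 35.0^2
  A = 3848.45 m^2

3848.45


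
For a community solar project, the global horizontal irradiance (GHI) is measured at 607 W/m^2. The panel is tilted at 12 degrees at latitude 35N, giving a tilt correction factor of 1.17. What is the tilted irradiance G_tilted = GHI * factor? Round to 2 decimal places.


Identify the given values:
  GHI = 607 W/m^2, tilt correction factor = 1.17
Apply the formula G_tilted = GHI * factor:
  G_tilted = 607 * 1.17
  G_tilted = 710.19 W/m^2

710.19


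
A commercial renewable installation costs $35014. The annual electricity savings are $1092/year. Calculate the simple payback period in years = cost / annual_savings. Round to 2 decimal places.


Simple payback period = initial cost / annual savings
Payback = 35014 / 1092
Payback = 32.06 years

32.06


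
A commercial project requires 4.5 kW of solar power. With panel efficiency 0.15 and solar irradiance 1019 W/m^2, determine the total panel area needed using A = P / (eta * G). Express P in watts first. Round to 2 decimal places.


Convert target power to watts: P = 4.5 * 1000 = 4500.0 W
Compute denominator: eta * G = 0.15 * 1019 = 152.85
Required area A = P / (eta * G) = 4500.0 / 152.85
A = 29.44 m^2

29.44


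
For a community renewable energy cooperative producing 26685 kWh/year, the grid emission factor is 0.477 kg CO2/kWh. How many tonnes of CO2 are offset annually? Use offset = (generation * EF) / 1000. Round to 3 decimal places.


CO2 offset in kg = generation * emission_factor
CO2 offset = 26685 * 0.477 = 12728.75 kg
Convert to tonnes:
  CO2 offset = 12728.75 / 1000 = 12.729 tonnes

12.729


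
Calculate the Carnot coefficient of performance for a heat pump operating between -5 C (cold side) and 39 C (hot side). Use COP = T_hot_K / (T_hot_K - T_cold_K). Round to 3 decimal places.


Convert to Kelvin:
  T_hot = 39 + 273.15 = 312.15 K
  T_cold = -5 + 273.15 = 268.15 K
Apply Carnot COP formula:
  COP = T_hot_K / (T_hot_K - T_cold_K) = 312.15 / 44.0
  COP = 7.094

7.094


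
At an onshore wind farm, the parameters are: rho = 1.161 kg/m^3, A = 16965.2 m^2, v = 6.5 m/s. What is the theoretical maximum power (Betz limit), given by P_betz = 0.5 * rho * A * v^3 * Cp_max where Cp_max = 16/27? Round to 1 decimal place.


The Betz coefficient Cp_max = 16/27 = 0.5926
v^3 = 6.5^3 = 274.625
P_betz = 0.5 * rho * A * v^3 * Cp_max
P_betz = 0.5 * 1.161 * 16965.2 * 274.625 * 0.5926
P_betz = 1602719.4 W

1602719.4


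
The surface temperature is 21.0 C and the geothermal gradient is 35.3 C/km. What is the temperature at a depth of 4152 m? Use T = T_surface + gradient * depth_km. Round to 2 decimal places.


Convert depth to km: 4152 / 1000 = 4.152 km
Temperature increase = gradient * depth_km = 35.3 * 4.152 = 146.57 C
Temperature at depth = T_surface + delta_T = 21.0 + 146.57
T = 167.57 C

167.57


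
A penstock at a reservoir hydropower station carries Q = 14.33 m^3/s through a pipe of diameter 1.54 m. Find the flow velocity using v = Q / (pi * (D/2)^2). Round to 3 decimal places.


Compute pipe cross-sectional area:
  A = pi * (D/2)^2 = pi * (1.54/2)^2 = 1.8627 m^2
Calculate velocity:
  v = Q / A = 14.33 / 1.8627
  v = 7.693 m/s

7.693


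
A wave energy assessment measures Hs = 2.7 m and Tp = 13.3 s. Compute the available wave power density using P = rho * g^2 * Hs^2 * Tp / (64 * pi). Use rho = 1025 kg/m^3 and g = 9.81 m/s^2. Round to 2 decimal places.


Apply wave power formula:
  g^2 = 9.81^2 = 96.2361
  Hs^2 = 2.7^2 = 7.29
  Numerator = rho * g^2 * Hs^2 * Tp = 1025 * 96.2361 * 7.29 * 13.3 = 9564032.64
  Denominator = 64 * pi = 201.0619
  P = 9564032.64 / 201.0619 = 47567.60 W/m

47567.60


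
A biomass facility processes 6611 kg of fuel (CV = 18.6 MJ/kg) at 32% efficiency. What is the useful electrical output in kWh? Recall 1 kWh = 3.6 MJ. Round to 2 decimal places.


Total energy = mass * CV = 6611 * 18.6 = 122964.6 MJ
Useful energy = total * eta = 122964.6 * 0.32 = 39348.67 MJ
Convert to kWh: 39348.67 / 3.6
Useful energy = 10930.19 kWh

10930.19


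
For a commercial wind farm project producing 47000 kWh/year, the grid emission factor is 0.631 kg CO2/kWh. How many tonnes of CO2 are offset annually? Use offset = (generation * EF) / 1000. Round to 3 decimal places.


CO2 offset in kg = generation * emission_factor
CO2 offset = 47000 * 0.631 = 29657.0 kg
Convert to tonnes:
  CO2 offset = 29657.0 / 1000 = 29.657 tonnes

29.657


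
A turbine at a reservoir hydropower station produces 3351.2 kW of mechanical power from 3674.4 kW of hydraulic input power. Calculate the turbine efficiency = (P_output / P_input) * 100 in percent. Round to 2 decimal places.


Turbine efficiency = (output power / input power) * 100
eta = (3351.2 / 3674.4) * 100
eta = 91.20%

91.20


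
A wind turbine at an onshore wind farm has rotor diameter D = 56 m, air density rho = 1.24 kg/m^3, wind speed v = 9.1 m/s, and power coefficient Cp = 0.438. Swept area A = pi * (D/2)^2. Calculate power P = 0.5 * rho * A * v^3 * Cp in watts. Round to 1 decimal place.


Step 1 -- Compute swept area:
  A = pi * (D/2)^2 = pi * (56/2)^2 = 2463.01 m^2
Step 2 -- Apply wind power equation:
  P = 0.5 * rho * A * v^3 * Cp
  v^3 = 9.1^3 = 753.571
  P = 0.5 * 1.24 * 2463.01 * 753.571 * 0.438
  P = 504029.4 W

504029.4


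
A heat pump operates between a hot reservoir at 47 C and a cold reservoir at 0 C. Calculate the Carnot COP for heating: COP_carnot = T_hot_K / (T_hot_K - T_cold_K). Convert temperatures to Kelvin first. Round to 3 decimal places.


Convert to Kelvin:
  T_hot = 47 + 273.15 = 320.15 K
  T_cold = 0 + 273.15 = 273.15 K
Apply Carnot COP formula:
  COP = T_hot_K / (T_hot_K - T_cold_K) = 320.15 / 47.0
  COP = 6.812

6.812


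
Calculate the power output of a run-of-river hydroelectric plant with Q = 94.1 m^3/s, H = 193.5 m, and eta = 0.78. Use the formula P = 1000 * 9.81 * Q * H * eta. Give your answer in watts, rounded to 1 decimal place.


Apply the hydropower formula P = rho * g * Q * H * eta
rho * g = 1000 * 9.81 = 9810.0
P = 9810.0 * 94.1 * 193.5 * 0.78
P = 139326652.5 W

139326652.5


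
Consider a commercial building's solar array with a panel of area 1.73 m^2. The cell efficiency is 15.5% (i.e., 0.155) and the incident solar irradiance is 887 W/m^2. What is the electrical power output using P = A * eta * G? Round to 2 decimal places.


Use the solar power formula P = A * eta * G.
Given: A = 1.73 m^2, eta = 0.155, G = 887 W/m^2
P = 1.73 * 0.155 * 887
P = 237.85 W

237.85


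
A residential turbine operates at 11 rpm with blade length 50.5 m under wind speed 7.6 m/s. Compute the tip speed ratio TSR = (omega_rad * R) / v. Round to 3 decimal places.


Convert rotational speed to rad/s:
  omega = 11 * 2 * pi / 60 = 1.1519 rad/s
Compute tip speed:
  v_tip = omega * R = 1.1519 * 50.5 = 58.172 m/s
Tip speed ratio:
  TSR = v_tip / v_wind = 58.172 / 7.6 = 7.654

7.654


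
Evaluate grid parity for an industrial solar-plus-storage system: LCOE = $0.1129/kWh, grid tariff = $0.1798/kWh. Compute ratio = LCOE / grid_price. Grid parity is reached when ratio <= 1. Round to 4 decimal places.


Compare LCOE to grid price:
  LCOE = $0.1129/kWh, Grid price = $0.1798/kWh
  Ratio = LCOE / grid_price = 0.1129 / 0.1798 = 0.6279
  Grid parity achieved (ratio <= 1)? yes

0.6279


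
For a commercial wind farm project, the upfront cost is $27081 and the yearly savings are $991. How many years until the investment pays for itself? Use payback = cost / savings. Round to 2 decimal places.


Simple payback period = initial cost / annual savings
Payback = 27081 / 991
Payback = 27.33 years

27.33


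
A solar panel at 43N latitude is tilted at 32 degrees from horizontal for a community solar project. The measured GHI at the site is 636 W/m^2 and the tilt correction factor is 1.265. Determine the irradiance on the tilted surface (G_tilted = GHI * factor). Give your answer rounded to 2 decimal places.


Identify the given values:
  GHI = 636 W/m^2, tilt correction factor = 1.265
Apply the formula G_tilted = GHI * factor:
  G_tilted = 636 * 1.265
  G_tilted = 804.54 W/m^2

804.54


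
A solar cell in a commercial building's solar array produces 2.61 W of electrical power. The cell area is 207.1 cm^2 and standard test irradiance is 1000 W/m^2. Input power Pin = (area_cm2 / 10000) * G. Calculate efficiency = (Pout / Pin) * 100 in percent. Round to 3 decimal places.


First compute the input power:
  Pin = area_cm2 / 10000 * G = 207.1 / 10000 * 1000 = 20.71 W
Then compute efficiency:
  Efficiency = (Pout / Pin) * 100 = (2.61 / 20.71) * 100
  Efficiency = 12.603%

12.603


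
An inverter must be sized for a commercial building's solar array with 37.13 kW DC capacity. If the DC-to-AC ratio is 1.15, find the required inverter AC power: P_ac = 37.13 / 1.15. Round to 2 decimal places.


The inverter AC capacity is determined by the DC/AC ratio.
Given: P_dc = 37.13 kW, DC/AC ratio = 1.15
P_ac = P_dc / ratio = 37.13 / 1.15
P_ac = 32.29 kW

32.29


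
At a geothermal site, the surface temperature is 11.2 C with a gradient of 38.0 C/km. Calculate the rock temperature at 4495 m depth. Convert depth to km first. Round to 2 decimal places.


Convert depth to km: 4495 / 1000 = 4.495 km
Temperature increase = gradient * depth_km = 38.0 * 4.495 = 170.81 C
Temperature at depth = T_surface + delta_T = 11.2 + 170.81
T = 182.01 C

182.01


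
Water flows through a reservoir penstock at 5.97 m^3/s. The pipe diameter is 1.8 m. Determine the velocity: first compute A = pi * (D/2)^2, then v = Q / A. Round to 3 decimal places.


Compute pipe cross-sectional area:
  A = pi * (D/2)^2 = pi * (1.8/2)^2 = 2.5447 m^2
Calculate velocity:
  v = Q / A = 5.97 / 2.5447
  v = 2.346 m/s

2.346


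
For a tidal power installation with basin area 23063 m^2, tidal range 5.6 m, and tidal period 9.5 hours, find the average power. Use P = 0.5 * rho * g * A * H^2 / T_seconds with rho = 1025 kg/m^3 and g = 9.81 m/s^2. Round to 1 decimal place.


Convert period to seconds: T = 9.5 * 3600 = 34200.0 s
H^2 = 5.6^2 = 31.36
P = 0.5 * rho * g * A * H^2 / T
P = 0.5 * 1025 * 9.81 * 23063 * 31.36 / 34200.0
P = 106323.3 W

106323.3


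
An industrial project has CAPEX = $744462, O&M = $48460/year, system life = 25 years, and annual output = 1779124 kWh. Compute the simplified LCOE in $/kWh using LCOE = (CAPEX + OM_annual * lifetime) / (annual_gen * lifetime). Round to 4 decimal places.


Total cost = CAPEX + OM * lifetime = 744462 + 48460 * 25 = 744462 + 1211500 = 1955962
Total generation = annual * lifetime = 1779124 * 25 = 44478100 kWh
LCOE = 1955962 / 44478100
LCOE = 0.0440 $/kWh

0.0440


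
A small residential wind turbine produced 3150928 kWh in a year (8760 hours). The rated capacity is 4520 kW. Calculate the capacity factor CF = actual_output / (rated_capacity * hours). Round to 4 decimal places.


Capacity factor = actual output / maximum possible output
Maximum possible = rated * hours = 4520 * 8760 = 39595200 kWh
CF = 3150928 / 39595200
CF = 0.0796

0.0796


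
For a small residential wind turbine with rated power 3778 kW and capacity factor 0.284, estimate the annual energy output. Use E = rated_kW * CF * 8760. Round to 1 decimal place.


Annual energy = rated_kW * capacity_factor * hours_per_year
Given: P_rated = 3778 kW, CF = 0.284, hours = 8760
E = 3778 * 0.284 * 8760
E = 9399059.5 kWh

9399059.5


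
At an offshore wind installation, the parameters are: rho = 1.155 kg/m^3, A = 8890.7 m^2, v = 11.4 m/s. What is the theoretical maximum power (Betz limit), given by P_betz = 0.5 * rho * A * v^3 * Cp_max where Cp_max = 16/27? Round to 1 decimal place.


The Betz coefficient Cp_max = 16/27 = 0.5926
v^3 = 11.4^3 = 1481.544
P_betz = 0.5 * rho * A * v^3 * Cp_max
P_betz = 0.5 * 1.155 * 8890.7 * 1481.544 * 0.5926
P_betz = 4507738.5 W

4507738.5


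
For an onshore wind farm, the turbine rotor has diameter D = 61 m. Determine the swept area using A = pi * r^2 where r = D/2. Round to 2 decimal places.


Compute the rotor radius:
  r = D / 2 = 61 / 2 = 30.5 m
Calculate swept area:
  A = pi * r^2 = pi * 30.5^2
  A = 2922.47 m^2

2922.47


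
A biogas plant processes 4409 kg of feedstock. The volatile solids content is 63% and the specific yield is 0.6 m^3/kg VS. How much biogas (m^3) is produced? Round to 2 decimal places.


Compute volatile solids:
  VS = mass * VS_fraction = 4409 * 0.63 = 2777.67 kg
Calculate biogas volume:
  Biogas = VS * specific_yield = 2777.67 * 0.6
  Biogas = 1666.60 m^3

1666.60


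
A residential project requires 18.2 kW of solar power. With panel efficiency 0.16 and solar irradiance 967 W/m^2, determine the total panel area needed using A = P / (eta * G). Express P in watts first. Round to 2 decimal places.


Convert target power to watts: P = 18.2 * 1000 = 18200.0 W
Compute denominator: eta * G = 0.16 * 967 = 154.72
Required area A = P / (eta * G) = 18200.0 / 154.72
A = 117.63 m^2

117.63


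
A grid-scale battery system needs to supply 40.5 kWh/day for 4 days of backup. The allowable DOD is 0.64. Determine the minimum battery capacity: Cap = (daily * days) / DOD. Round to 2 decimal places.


Total energy needed = daily * days = 40.5 * 4 = 162.0 kWh
Account for depth of discharge:
  Cap = total_energy / DOD = 162.0 / 0.64
  Cap = 253.13 kWh

253.13


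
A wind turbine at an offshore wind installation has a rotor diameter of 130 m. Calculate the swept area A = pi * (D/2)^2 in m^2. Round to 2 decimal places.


Compute the rotor radius:
  r = D / 2 = 130 / 2 = 65.0 m
Calculate swept area:
  A = pi * r^2 = pi * 65.0^2
  A = 13273.23 m^2

13273.23


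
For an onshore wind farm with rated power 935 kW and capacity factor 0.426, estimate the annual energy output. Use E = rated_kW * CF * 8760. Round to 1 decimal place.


Annual energy = rated_kW * capacity_factor * hours_per_year
Given: P_rated = 935 kW, CF = 0.426, hours = 8760
E = 935 * 0.426 * 8760
E = 3489195.6 kWh

3489195.6


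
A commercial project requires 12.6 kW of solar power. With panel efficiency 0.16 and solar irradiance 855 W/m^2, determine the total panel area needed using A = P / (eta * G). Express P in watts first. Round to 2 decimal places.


Convert target power to watts: P = 12.6 * 1000 = 12600.0 W
Compute denominator: eta * G = 0.16 * 855 = 136.8
Required area A = P / (eta * G) = 12600.0 / 136.8
A = 92.11 m^2

92.11


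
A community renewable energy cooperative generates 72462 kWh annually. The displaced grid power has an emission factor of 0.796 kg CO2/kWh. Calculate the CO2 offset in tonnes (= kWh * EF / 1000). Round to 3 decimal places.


CO2 offset in kg = generation * emission_factor
CO2 offset = 72462 * 0.796 = 57679.75 kg
Convert to tonnes:
  CO2 offset = 57679.75 / 1000 = 57.680 tonnes

57.680


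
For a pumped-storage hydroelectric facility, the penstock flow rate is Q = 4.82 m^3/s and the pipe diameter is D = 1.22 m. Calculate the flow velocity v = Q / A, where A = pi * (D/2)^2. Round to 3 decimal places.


Compute pipe cross-sectional area:
  A = pi * (D/2)^2 = pi * (1.22/2)^2 = 1.169 m^2
Calculate velocity:
  v = Q / A = 4.82 / 1.169
  v = 4.123 m/s

4.123


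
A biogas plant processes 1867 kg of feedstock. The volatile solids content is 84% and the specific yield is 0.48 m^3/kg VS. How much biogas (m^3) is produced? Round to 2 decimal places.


Compute volatile solids:
  VS = mass * VS_fraction = 1867 * 0.84 = 1568.28 kg
Calculate biogas volume:
  Biogas = VS * specific_yield = 1568.28 * 0.48
  Biogas = 752.77 m^3

752.77


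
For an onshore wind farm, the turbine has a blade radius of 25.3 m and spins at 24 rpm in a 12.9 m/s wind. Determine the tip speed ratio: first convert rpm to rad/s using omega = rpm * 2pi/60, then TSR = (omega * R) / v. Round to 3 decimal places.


Convert rotational speed to rad/s:
  omega = 24 * 2 * pi / 60 = 2.5133 rad/s
Compute tip speed:
  v_tip = omega * R = 2.5133 * 25.3 = 63.586 m/s
Tip speed ratio:
  TSR = v_tip / v_wind = 63.586 / 12.9 = 4.929

4.929


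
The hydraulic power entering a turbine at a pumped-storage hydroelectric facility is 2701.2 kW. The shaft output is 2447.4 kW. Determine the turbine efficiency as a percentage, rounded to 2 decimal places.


Turbine efficiency = (output power / input power) * 100
eta = (2447.4 / 2701.2) * 100
eta = 90.60%

90.60


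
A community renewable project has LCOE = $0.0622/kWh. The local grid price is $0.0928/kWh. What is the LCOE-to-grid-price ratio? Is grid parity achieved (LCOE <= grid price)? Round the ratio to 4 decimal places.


Compare LCOE to grid price:
  LCOE = $0.0622/kWh, Grid price = $0.0928/kWh
  Ratio = LCOE / grid_price = 0.0622 / 0.0928 = 0.6703
  Grid parity achieved (ratio <= 1)? yes

0.6703


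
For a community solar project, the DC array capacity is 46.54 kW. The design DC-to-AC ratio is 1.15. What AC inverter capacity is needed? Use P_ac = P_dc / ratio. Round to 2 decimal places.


The inverter AC capacity is determined by the DC/AC ratio.
Given: P_dc = 46.54 kW, DC/AC ratio = 1.15
P_ac = P_dc / ratio = 46.54 / 1.15
P_ac = 40.47 kW

40.47


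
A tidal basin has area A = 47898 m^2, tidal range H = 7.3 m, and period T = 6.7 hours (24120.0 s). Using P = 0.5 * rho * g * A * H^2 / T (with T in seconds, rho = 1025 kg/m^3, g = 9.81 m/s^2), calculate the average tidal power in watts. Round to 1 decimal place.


Convert period to seconds: T = 6.7 * 3600 = 24120.0 s
H^2 = 7.3^2 = 53.29
P = 0.5 * rho * g * A * H^2 / T
P = 0.5 * 1025 * 9.81 * 47898 * 53.29 / 24120.0
P = 532045.4 W

532045.4


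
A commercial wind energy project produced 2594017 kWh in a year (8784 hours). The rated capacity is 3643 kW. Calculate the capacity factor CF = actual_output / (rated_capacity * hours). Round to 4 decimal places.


Capacity factor = actual output / maximum possible output
Maximum possible = rated * hours = 3643 * 8784 = 32000112 kWh
CF = 2594017 / 32000112
CF = 0.0811

0.0811


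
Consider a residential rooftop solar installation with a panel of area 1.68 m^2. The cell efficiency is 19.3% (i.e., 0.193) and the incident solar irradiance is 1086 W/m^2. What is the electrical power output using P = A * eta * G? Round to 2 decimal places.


Use the solar power formula P = A * eta * G.
Given: A = 1.68 m^2, eta = 0.193, G = 1086 W/m^2
P = 1.68 * 0.193 * 1086
P = 352.12 W

352.12


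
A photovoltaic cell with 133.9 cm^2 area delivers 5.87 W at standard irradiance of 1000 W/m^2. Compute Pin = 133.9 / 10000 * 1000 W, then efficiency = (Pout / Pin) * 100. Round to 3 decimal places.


First compute the input power:
  Pin = area_cm2 / 10000 * G = 133.9 / 10000 * 1000 = 13.39 W
Then compute efficiency:
  Efficiency = (Pout / Pin) * 100 = (5.87 / 13.39) * 100
  Efficiency = 43.839%

43.839


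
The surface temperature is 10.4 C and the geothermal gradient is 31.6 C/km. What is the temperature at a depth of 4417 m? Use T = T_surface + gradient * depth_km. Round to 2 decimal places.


Convert depth to km: 4417 / 1000 = 4.417 km
Temperature increase = gradient * depth_km = 31.6 * 4.417 = 139.58 C
Temperature at depth = T_surface + delta_T = 10.4 + 139.58
T = 149.98 C

149.98


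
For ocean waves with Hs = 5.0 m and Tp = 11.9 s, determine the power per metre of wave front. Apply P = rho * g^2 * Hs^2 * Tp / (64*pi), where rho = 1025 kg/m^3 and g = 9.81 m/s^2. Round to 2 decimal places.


Apply wave power formula:
  g^2 = 9.81^2 = 96.2361
  Hs^2 = 5.0^2 = 25.0
  Numerator = rho * g^2 * Hs^2 * Tp = 1025 * 96.2361 * 25.0 * 11.9 = 29345995.74
  Denominator = 64 * pi = 201.0619
  P = 29345995.74 / 201.0619 = 145955.01 W/m

145955.01


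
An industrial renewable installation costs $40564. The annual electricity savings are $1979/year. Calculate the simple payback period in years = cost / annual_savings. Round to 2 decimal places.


Simple payback period = initial cost / annual savings
Payback = 40564 / 1979
Payback = 20.50 years

20.50


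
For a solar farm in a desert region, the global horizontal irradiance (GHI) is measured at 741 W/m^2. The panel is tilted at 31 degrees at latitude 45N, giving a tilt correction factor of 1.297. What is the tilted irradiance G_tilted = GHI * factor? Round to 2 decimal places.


Identify the given values:
  GHI = 741 W/m^2, tilt correction factor = 1.297
Apply the formula G_tilted = GHI * factor:
  G_tilted = 741 * 1.297
  G_tilted = 961.08 W/m^2

961.08


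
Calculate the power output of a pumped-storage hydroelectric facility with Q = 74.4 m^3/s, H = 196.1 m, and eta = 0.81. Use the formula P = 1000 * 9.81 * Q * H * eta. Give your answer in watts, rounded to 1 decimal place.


Apply the hydropower formula P = rho * g * Q * H * eta
rho * g = 1000 * 9.81 = 9810.0
P = 9810.0 * 74.4 * 196.1 * 0.81
P = 115932327.6 W

115932327.6


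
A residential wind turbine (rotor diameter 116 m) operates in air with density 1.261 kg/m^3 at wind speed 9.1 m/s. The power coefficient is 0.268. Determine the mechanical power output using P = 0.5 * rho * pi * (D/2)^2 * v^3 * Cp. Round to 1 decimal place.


Step 1 -- Compute swept area:
  A = pi * (D/2)^2 = pi * (116/2)^2 = 10568.32 m^2
Step 2 -- Apply wind power equation:
  P = 0.5 * rho * A * v^3 * Cp
  v^3 = 9.1^3 = 753.571
  P = 0.5 * 1.261 * 10568.32 * 753.571 * 0.268
  P = 1345705.2 W

1345705.2


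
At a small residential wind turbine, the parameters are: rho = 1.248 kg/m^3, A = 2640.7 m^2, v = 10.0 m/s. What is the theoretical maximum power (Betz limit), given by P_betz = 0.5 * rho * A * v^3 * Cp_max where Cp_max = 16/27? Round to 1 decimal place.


The Betz coefficient Cp_max = 16/27 = 0.5926
v^3 = 10.0^3 = 1000.0
P_betz = 0.5 * rho * A * v^3 * Cp_max
P_betz = 0.5 * 1.248 * 2640.7 * 1000.0 * 0.5926
P_betz = 976472.2 W

976472.2


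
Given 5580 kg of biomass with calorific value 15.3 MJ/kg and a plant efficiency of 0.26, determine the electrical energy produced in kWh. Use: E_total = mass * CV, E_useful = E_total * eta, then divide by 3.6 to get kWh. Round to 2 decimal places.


Total energy = mass * CV = 5580 * 15.3 = 85374.0 MJ
Useful energy = total * eta = 85374.0 * 0.26 = 22197.24 MJ
Convert to kWh: 22197.24 / 3.6
Useful energy = 6165.90 kWh

6165.90


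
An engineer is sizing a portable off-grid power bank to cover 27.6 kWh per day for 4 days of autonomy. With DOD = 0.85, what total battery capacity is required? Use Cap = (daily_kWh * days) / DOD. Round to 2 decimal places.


Total energy needed = daily * days = 27.6 * 4 = 110.4 kWh
Account for depth of discharge:
  Cap = total_energy / DOD = 110.4 / 0.85
  Cap = 129.88 kWh

129.88
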